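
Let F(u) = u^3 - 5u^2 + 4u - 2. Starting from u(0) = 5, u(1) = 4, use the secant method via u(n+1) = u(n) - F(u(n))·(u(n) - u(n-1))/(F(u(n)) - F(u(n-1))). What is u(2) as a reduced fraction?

41/10

F(5) = 18, F(4) = -2. u(2) = 4 - (-2)·(4 - 5)/((-2) - 18) = 41/10.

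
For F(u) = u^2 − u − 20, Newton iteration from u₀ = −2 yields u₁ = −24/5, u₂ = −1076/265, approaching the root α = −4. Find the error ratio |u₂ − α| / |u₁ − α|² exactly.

u₁ − α = −24/5 − (−4) = −24/5 + 4 = −4/5, so |u₁ − α| = 4/5.
u₂ − α = −1076/265 − (−4) = −1076/265 + 4 = −16/265, so |u₂ − α| = 16/265.
|u₁ − α|² = 16/25.
Ratio = (16/265) / (16/25) = 5/53.

5/53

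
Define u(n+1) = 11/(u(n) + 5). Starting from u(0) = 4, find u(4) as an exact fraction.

4169/2511

u(1) = 11/(4 + 5) = 11/9.
u(2) = 11/(11/9 + 5) = 99/56.
u(3) = 11/(99/56 + 5) = 616/379.
u(4) = 11/(616/379 + 5) = 4169/2511.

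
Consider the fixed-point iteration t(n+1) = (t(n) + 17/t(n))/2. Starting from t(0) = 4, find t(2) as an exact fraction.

2177/528

t(1) = (4 + 17/4)/2 = 33/8.
t(2) = (33/8 + 17/(33/8))/2 = 2177/528.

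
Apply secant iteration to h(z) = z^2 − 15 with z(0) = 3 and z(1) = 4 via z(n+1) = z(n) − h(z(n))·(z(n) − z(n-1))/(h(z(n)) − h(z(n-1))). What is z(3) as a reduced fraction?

213/55

h(3) = −6, h(4) = 1. z(2) = 4 − 1·(4 − 3)/(1 − (−6)) = 27/7.
h(4) = 1, h(27/7) = −6/49. z(3) = (27/7) − (−6/49)·((27/7) − 4)/((−6/49) − 1) = 213/55.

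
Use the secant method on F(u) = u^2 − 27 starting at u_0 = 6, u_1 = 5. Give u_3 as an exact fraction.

F(6) = 9, F(5) = −2. u_2 = 5 − (−2)·(5 − 6)/((−2) − 9) = 57/11.
F(5) = −2, F(57/11) = −18/121. u_3 = (57/11) − (−18/121)·((57/11) − 5)/((−18/121) − (−2)) = 291/56.

291/56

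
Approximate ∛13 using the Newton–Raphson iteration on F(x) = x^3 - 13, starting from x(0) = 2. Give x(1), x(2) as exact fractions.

x(1) = 29/12, x(2) = 35621/15138

F'(x) = 3x^2.
F(2) = -5, F'(2) = 12, so x(1) = 2 - (-5)/12 = 29/12.
F(29/12) = 1925/1728, F'(29/12) = 841/48, so x(2) = (29/12) - (1925/1728)/(841/48) = 35621/15138.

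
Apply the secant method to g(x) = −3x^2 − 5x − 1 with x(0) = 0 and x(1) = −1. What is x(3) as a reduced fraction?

g(0) = −1, g(−1) = 1. x(2) = (−1) − 1·((−1) − 0)/(1 − (−1)) = −1/2.
g(−1) = 1, g(−1/2) = 3/4. x(3) = (−1/2) − (3/4)·((−1/2) − (−1))/((3/4) − 1) = 1.

1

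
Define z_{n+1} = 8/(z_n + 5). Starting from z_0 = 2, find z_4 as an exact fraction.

z_1 = 8/(2 + 5) = 8/7.
z_2 = 8/(8/7 + 5) = 56/43.
z_3 = 8/(56/43 + 5) = 344/271.
z_4 = 8/(344/271 + 5) = 2168/1699.

2168/1699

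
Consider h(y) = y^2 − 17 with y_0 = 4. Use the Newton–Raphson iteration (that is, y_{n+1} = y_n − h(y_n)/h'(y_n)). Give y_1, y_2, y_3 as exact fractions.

h'(y) = 2y.
h(4) = −1, h'(4) = 8, so y_1 = 4 − (−1)/8 = 33/8.
h(33/8) = 1/64, h'(33/8) = 33/4, so y_2 = (33/8) − (1/64)/(33/4) = 2177/528.
h(2177/528) = 1/278784, h'(2177/528) = 2177/264, so y_3 = (2177/528) − (1/278784)/(2177/264) = 9478657/2298912.

y_1 = 33/8, y_2 = 2177/528, y_3 = 9478657/2298912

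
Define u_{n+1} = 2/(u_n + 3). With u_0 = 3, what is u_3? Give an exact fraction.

u_1 = 2/(3 + 3) = 1/3.
u_2 = 2/(1/3 + 3) = 3/5.
u_3 = 2/(3/5 + 3) = 5/9.

5/9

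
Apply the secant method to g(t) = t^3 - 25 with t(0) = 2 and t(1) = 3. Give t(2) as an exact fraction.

g(2) = -17, g(3) = 2. t(2) = 3 - 2·(3 - 2)/(2 - (-17)) = 55/19.

55/19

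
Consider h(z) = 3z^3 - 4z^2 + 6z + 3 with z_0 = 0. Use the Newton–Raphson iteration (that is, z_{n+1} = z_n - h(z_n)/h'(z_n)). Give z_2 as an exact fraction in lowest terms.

h'(z) = 9z^2 - 8z + 6.
h(0) = 3, h'(0) = 6, so z_1 = 0 - 3/6 = -1/2.
h(-1/2) = -11/8, h'(-1/2) = 49/4, so z_2 = (-1/2) - (-11/8)/(49/4) = -19/49.

-19/49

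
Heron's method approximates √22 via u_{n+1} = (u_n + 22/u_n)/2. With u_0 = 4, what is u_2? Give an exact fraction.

713/152

u_1 = (4 + 22/4)/2 = 19/4.
u_2 = (19/4 + 22/(19/4))/2 = 713/152.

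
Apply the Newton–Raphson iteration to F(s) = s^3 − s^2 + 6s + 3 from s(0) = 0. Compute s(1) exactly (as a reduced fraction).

F'(s) = 3s^2 − 2s + 6.
F(0) = 3, F'(0) = 6, so s(1) = 0 − 3/6 = −1/2.

−1/2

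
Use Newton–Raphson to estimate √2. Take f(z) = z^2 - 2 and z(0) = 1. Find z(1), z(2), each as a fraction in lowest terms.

f'(z) = 2z.
f(1) = -1, f'(1) = 2, so z(1) = 1 - (-1)/2 = 3/2.
f(3/2) = 1/4, f'(3/2) = 3, so z(2) = (3/2) - (1/4)/3 = 17/12.

z(1) = 3/2, z(2) = 17/12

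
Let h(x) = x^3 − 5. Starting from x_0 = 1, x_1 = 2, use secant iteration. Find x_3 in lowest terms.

h(1) = −4, h(2) = 3. x_2 = 2 − 3·(2 − 1)/(3 − (−4)) = 11/7.
h(2) = 3, h(11/7) = −384/343. x_3 = (11/7) − (−384/343)·((11/7) − 2)/((−384/343) − 3) = 265/157.

265/157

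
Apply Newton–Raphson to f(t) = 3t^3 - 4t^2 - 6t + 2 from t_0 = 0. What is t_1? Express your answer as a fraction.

f'(t) = 9t^2 - 8t - 6.
f(0) = 2, f'(0) = -6, so t_1 = 0 - 2/(-6) = 1/3.

1/3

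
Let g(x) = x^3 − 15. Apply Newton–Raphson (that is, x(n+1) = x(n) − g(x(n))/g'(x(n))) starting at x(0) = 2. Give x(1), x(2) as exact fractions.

g'(x) = 3x^2.
g(2) = −7, g'(2) = 12, so x(1) = 2 − (−7)/12 = 31/12.
g(31/12) = 3871/1728, g'(31/12) = 961/48, so x(2) = (31/12) − (3871/1728)/(961/48) = 42751/17298.

x(1) = 31/12, x(2) = 42751/17298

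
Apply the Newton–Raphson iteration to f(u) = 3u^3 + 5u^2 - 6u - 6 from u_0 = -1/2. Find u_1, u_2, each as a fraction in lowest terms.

f'(u) = 9u^2 + 10u - 6.
f(-1/2) = -17/8, f'(-1/2) = -35/4, so u_1 = (-1/2) - (-17/8)/(-35/4) = -26/35.
f(-26/35) = -578/42875, f'(-26/35) = -10366/1225, so u_2 = (-26/35) - (-578/42875)/(-10366/1225) = -135047/181405.

u_1 = -26/35, u_2 = -135047/181405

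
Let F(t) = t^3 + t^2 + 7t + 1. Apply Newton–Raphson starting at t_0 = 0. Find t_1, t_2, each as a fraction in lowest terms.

t_1 = −1/7, t_2 = −169/1162

F'(t) = 3t^2 + 2t + 7.
F(0) = 1, F'(0) = 7, so t_1 = 0 − 1/7 = −1/7.
F(−1/7) = 6/343, F'(−1/7) = 332/49, so t_2 = (−1/7) − (6/343)/(332/49) = −169/1162.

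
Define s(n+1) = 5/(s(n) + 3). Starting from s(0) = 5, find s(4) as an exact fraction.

635/526

s(1) = 5/(5 + 3) = 5/8.
s(2) = 5/(5/8 + 3) = 40/29.
s(3) = 5/(40/29 + 3) = 145/127.
s(4) = 5/(145/127 + 3) = 635/526.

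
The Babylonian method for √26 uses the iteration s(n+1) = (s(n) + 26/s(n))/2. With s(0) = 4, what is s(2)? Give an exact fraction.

s(1) = (4 + 26/4)/2 = 21/4.
s(2) = (21/4 + 26/(21/4))/2 = 857/168.

857/168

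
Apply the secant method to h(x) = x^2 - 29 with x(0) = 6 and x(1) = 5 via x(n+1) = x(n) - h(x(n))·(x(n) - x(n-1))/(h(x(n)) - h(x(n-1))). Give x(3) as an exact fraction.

307/57

h(6) = 7, h(5) = -4. x(2) = 5 - (-4)·(5 - 6)/((-4) - 7) = 59/11.
h(5) = -4, h(59/11) = -28/121. x(3) = (59/11) - (-28/121)·((59/11) - 5)/((-28/121) - (-4)) = 307/57.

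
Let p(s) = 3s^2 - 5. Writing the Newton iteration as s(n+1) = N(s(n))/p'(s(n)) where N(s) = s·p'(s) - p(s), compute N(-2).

17

p'(s) = 6s.
N(s) = s·p'(s) - p(s) = s·(6s) - (3s^2 - 5) = 3s^2 + 5.
N(-2) = 17.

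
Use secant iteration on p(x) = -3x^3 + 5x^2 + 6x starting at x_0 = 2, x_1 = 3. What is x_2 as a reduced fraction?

p(2) = 8, p(3) = -18. x_2 = 3 - (-18)·(3 - 2)/((-18) - 8) = 30/13.

30/13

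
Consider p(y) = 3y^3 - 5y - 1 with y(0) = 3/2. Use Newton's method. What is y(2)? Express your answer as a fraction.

p'(y) = 9y^2 - 5.
p(3/2) = 13/8, p'(3/2) = 61/4, so y(1) = (3/2) - (13/8)/(61/4) = 85/61.
p(85/61) = 33969/226981, p'(85/61) = 46420/3721, so y(2) = (85/61) - (33969/226981)/(46420/3721) = 3911731/2831620.

3911731/2831620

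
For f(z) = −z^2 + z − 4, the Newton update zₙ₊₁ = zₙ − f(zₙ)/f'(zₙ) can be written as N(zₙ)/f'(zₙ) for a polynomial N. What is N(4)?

−12

f'(z) = −2z + 1.
N(z) = z·f'(z) − f(z) = z·(−2z + 1) − (−z^2 + z − 4) = −z^2 + 4.
N(4) = −12.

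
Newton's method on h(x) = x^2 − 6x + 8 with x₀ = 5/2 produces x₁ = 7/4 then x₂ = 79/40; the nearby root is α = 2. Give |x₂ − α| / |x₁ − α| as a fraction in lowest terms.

x₁ − α = 7/4 − 2 = −1/4, so |x₁ − α| = 1/4.
x₂ − α = 79/40 − 2 = −1/40, so |x₂ − α| = 1/40.
Ratio = (1/40) / (1/4) = 1/10.

1/10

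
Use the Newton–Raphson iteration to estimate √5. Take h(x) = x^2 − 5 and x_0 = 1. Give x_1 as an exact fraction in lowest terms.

3

h'(x) = 2x.
h(1) = −4, h'(1) = 2, so x_1 = 1 − (−4)/2 = 3.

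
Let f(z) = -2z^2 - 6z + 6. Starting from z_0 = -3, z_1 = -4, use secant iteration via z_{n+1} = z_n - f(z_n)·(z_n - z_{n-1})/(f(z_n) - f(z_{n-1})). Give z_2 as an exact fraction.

f(-3) = 6, f(-4) = -2. z_2 = (-4) - (-2)·((-4) - (-3))/((-2) - 6) = -15/4.

-15/4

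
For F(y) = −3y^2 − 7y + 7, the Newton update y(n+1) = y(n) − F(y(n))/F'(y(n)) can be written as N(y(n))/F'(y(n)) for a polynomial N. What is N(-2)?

−19

F'(y) = −6y − 7.
N(y) = y·F'(y) − F(y) = y·(−6y − 7) − (−3y^2 − 7y + 7) = −3y^2 − 7.
N(-2) = −19.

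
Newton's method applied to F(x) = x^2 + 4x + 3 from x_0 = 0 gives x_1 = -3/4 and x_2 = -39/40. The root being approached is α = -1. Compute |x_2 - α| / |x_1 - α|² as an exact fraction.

x_1 - α = -3/4 - (-1) = -3/4 + 1 = 1/4, so |x_1 - α| = 1/4.
x_2 - α = -39/40 - (-1) = -39/40 + 1 = 1/40, so |x_2 - α| = 1/40.
|x_1 - α|² = 1/16.
Ratio = (1/40) / (1/16) = 2/5.

2/5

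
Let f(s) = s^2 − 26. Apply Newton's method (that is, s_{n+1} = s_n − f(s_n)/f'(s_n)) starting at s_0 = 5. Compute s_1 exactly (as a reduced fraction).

f'(s) = 2s.
f(5) = −1, f'(5) = 10, so s_1 = 5 − (−1)/10 = 51/10.

51/10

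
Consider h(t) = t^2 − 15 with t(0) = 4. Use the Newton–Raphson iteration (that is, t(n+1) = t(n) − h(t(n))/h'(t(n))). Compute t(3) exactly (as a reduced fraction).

h'(t) = 2t.
h(4) = 1, h'(4) = 8, so t(1) = 4 − 1/8 = 31/8.
h(31/8) = 1/64, h'(31/8) = 31/4, so t(2) = (31/8) − (1/64)/(31/4) = 1921/496.
h(1921/496) = 1/246016, h'(1921/496) = 1921/248, so t(3) = (1921/496) − (1/246016)/(1921/248) = 7380481/1905632.

7380481/1905632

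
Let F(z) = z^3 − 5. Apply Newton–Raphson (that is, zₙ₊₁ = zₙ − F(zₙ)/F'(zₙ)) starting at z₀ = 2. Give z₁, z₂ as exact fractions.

F'(z) = 3z^2.
F(2) = 3, F'(2) = 12, so z₁ = 2 − 3/12 = 7/4.
F(7/4) = 23/64, F'(7/4) = 147/16, so z₂ = (7/4) − (23/64)/(147/16) = 503/294.

z₁ = 7/4, z₂ = 503/294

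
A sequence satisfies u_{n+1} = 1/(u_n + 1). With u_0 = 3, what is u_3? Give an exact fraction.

5/9

u_1 = 1/(3 + 1) = 1/4.
u_2 = 1/(1/4 + 1) = 4/5.
u_3 = 1/(4/5 + 1) = 5/9.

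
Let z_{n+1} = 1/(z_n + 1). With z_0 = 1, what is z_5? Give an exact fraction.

z_1 = 1/(1 + 1) = 1/2.
z_2 = 1/(1/2 + 1) = 2/3.
z_3 = 1/(2/3 + 1) = 3/5.
z_4 = 1/(3/5 + 1) = 5/8.
z_5 = 1/(5/8 + 1) = 8/13.

8/13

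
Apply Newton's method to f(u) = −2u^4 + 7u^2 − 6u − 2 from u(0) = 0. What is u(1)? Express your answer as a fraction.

f'(u) = −8u^3 + 14u − 6.
f(0) = −2, f'(0) = −6, so u(1) = 0 − (−2)/(−6) = −1/3.

−1/3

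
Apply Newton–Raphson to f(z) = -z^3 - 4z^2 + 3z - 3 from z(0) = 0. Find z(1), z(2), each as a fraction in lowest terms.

f'(z) = -3z^2 - 8z + 3.
f(0) = -3, f'(0) = 3, so z(1) = 0 - (-3)/3 = 1.
f(1) = -5, f'(1) = -8, so z(2) = 1 - (-5)/(-8) = 3/8.

z(1) = 1, z(2) = 3/8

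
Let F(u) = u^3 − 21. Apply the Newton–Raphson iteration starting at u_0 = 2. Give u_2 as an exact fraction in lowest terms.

F'(u) = 3u^2.
F(2) = −13, F'(2) = 12, so u_1 = 2 − (−13)/12 = 37/12.
F(37/12) = 14365/1728, F'(37/12) = 1369/48, so u_2 = (37/12) − (14365/1728)/(1369/48) = 68797/24642.

68797/24642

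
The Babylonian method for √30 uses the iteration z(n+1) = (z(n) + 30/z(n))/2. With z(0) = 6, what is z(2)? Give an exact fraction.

z(1) = (6 + 30/6)/2 = 11/2.
z(2) = (11/2 + 30/(11/2))/2 = 241/44.

241/44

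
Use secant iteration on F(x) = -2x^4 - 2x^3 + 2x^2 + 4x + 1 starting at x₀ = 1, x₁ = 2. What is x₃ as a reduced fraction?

827954/718583

F(1) = 3, F(2) = -31. x₂ = 2 - (-31)·(2 - 1)/((-31) - 3) = 37/34.
F(2) = -31, F(37/34) = 1562865/668168. x₃ = (37/34) - (1562865/668168)·((37/34) - 2)/((1562865/668168) - (-31)) = 827954/718583.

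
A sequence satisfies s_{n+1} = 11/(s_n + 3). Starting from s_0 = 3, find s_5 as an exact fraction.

8558/4017

s_1 = 11/(3 + 3) = 11/6.
s_2 = 11/(11/6 + 3) = 66/29.
s_3 = 11/(66/29 + 3) = 319/153.
s_4 = 11/(319/153 + 3) = 1683/778.
s_5 = 11/(1683/778 + 3) = 8558/4017.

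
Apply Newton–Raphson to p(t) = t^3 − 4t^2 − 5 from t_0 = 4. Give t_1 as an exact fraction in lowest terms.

p'(t) = 3t^2 − 8t.
p(4) = −5, p'(4) = 16, so t_1 = 4 − (−5)/16 = 69/16.

69/16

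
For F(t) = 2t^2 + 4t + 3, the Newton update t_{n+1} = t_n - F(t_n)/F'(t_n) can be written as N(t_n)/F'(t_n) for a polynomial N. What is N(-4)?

29

F'(t) = 4t + 4.
N(t) = t·F'(t) - F(t) = t·(4t + 4) - (2t^2 + 4t + 3) = 2t^2 - 3.
N(-4) = 29.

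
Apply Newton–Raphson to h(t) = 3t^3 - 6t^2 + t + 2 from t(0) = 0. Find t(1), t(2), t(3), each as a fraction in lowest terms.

t(1) = -2, t(2) = -74/61, t(3) = -444502/594323

h'(t) = 9t^2 - 12t + 1.
h(0) = 2, h'(0) = 1, so t(1) = 0 - 2/1 = -2.
h(-2) = -48, h'(-2) = 61, so t(2) = (-2) - (-48)/61 = -74/61.
h(-74/61) = -3041280/226981, h'(-74/61) = 107173/3721, so t(3) = (-74/61) - (-3041280/226981)/(107173/3721) = -444502/594323.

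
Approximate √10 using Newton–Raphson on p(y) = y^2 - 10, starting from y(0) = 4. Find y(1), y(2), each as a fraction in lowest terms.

p'(y) = 2y.
p(4) = 6, p'(4) = 8, so y(1) = 4 - 6/8 = 13/4.
p(13/4) = 9/16, p'(13/4) = 13/2, so y(2) = (13/4) - (9/16)/(13/2) = 329/104.

y(1) = 13/4, y(2) = 329/104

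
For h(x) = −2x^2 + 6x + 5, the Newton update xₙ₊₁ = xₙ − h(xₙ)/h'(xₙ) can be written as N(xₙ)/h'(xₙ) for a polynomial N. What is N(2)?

h'(x) = −4x + 6.
N(x) = x·h'(x) − h(x) = x·(−4x + 6) − (−2x^2 + 6x + 5) = −2x^2 − 5.
N(2) = −13.

−13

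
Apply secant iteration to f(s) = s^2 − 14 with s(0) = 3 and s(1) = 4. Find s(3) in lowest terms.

101/27

f(3) = −5, f(4) = 2. s(2) = 4 − 2·(4 − 3)/(2 − (−5)) = 26/7.
f(4) = 2, f(26/7) = −10/49. s(3) = (26/7) − (−10/49)·((26/7) − 4)/((−10/49) − 2) = 101/27.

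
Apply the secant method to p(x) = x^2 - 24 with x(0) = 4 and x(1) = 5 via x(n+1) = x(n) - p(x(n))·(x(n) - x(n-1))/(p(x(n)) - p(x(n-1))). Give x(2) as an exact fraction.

44/9

p(4) = -8, p(5) = 1. x(2) = 5 - 1·(5 - 4)/(1 - (-8)) = 44/9.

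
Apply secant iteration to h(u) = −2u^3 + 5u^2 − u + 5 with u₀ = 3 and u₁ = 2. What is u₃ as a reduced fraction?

h(3) = −7, h(2) = 7. u₂ = 2 − 7·(2 − 3)/(7 − (−7)) = 5/2.
h(2) = 7, h(5/2) = 5/2. u₃ = (5/2) − (5/2)·((5/2) − 2)/((5/2) − 7) = 25/9.

25/9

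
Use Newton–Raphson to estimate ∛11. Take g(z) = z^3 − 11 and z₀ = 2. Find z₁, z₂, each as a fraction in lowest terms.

z₁ = 9/4, z₂ = 1081/486

g'(z) = 3z^2.
g(2) = −3, g'(2) = 12, so z₁ = 2 − (−3)/12 = 9/4.
g(9/4) = 25/64, g'(9/4) = 243/16, so z₂ = (9/4) − (25/64)/(243/16) = 1081/486.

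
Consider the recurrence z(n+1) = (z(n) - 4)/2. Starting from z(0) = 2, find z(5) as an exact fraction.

z(1) = (2 - 4)/2 = -1.
z(2) = ((-1) - 4)/2 = -5/2.
z(3) = ((-5/2) - 4)/2 = -13/4.
z(4) = ((-13/4) - 4)/2 = -29/8.
z(5) = ((-29/8) - 4)/2 = -61/16.

-61/16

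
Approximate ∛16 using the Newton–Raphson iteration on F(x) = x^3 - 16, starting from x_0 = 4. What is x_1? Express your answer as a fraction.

3

F'(x) = 3x^2.
F(4) = 48, F'(4) = 48, so x_1 = 4 - 48/48 = 3.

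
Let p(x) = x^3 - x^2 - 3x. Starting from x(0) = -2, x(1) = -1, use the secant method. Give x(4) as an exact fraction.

-4416896/3429301

p(-2) = -6, p(-1) = 1. x(2) = (-1) - 1·((-1) - (-2))/(1 - (-6)) = -8/7.
p(-1) = 1, p(-8/7) = 216/343. x(3) = (-8/7) - (216/343)·((-8/7) - (-1))/((216/343) - 1) = -176/127.
p(-8/7) = 216/343, p(-176/127) = -869616/2048383. x(4) = (-176/127) - (-869616/2048383)·((-176/127) - (-8/7))/((-869616/2048383) - (216/343)) = -4416896/3429301.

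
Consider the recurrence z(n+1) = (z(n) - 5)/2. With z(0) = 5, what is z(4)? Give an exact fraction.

-35/8

z(1) = (5 - 5)/2 = 0.
z(2) = (0 - 5)/2 = -5/2.
z(3) = ((-5/2) - 5)/2 = -15/4.
z(4) = ((-15/4) - 5)/2 = -35/8.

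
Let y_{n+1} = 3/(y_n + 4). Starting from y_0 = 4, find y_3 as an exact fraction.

y_1 = 3/(4 + 4) = 3/8.
y_2 = 3/(3/8 + 4) = 24/35.
y_3 = 3/(24/35 + 4) = 105/164.

105/164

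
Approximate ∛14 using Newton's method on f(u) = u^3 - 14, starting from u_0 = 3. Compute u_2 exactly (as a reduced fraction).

f'(u) = 3u^2.
f(3) = 13, f'(3) = 27, so u_1 = 3 - 13/27 = 68/27.
f(68/27) = 38870/19683, f'(68/27) = 4624/243, so u_2 = (68/27) - (38870/19683)/(4624/243) = 452213/187272.

452213/187272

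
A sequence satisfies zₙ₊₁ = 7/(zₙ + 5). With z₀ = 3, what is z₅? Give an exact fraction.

12488/10957

z₁ = 7/(3 + 5) = 7/8.
z₂ = 7/(7/8 + 5) = 56/47.
z₃ = 7/(56/47 + 5) = 329/291.
z₄ = 7/(329/291 + 5) = 2037/1784.
z₅ = 7/(2037/1784 + 5) = 12488/10957.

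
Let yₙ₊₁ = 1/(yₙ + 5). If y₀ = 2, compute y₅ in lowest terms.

y₁ = 1/(2 + 5) = 1/7.
y₂ = 1/(1/7 + 5) = 7/36.
y₃ = 1/(7/36 + 5) = 36/187.
y₄ = 1/(36/187 + 5) = 187/971.
y₅ = 1/(187/971 + 5) = 971/5042.

971/5042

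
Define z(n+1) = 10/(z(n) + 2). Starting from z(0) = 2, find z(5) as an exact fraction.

415/178

z(1) = 10/(2 + 2) = 5/2.
z(2) = 10/(5/2 + 2) = 20/9.
z(3) = 10/(20/9 + 2) = 45/19.
z(4) = 10/(45/19 + 2) = 190/83.
z(5) = 10/(190/83 + 2) = 415/178.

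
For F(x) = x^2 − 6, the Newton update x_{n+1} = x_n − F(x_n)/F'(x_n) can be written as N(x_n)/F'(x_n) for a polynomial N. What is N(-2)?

10

F'(x) = 2x.
N(x) = x·F'(x) − F(x) = x·(2x) − (x^2 − 6) = x^2 + 6.
N(-2) = 10.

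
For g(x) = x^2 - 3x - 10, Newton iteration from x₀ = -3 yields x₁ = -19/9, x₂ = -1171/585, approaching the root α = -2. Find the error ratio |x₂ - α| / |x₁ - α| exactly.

x₁ - α = -19/9 - (-2) = -19/9 + 2 = -1/9, so |x₁ - α| = 1/9.
x₂ - α = -1171/585 - (-2) = -1171/585 + 2 = -1/585, so |x₂ - α| = 1/585.
Ratio = (1/585) / (1/9) = 1/65.

1/65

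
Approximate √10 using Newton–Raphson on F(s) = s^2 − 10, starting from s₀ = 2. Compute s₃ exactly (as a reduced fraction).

15761/4984

F'(s) = 2s.
F(2) = −6, F'(2) = 4, so s₁ = 2 − (−6)/4 = 7/2.
F(7/2) = 9/4, F'(7/2) = 7, so s₂ = (7/2) − (9/4)/7 = 89/28.
F(89/28) = 81/784, F'(89/28) = 89/14, so s₃ = (89/28) − (81/784)/(89/14) = 15761/4984.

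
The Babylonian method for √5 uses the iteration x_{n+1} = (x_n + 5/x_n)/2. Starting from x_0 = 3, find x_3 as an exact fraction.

x_1 = (3 + 5/3)/2 = 7/3.
x_2 = (7/3 + 5/(7/3))/2 = 47/21.
x_3 = (47/21 + 5/(47/21))/2 = 2207/987.

2207/987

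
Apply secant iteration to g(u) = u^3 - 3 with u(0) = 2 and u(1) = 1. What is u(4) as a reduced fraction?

5119903/3568269

g(2) = 5, g(1) = -2. u(2) = 1 - (-2)·(1 - 2)/((-2) - 5) = 9/7.
g(1) = -2, g(9/7) = -300/343. u(3) = (9/7) - (-300/343)·((9/7) - 1)/((-300/343) - (-2)) = 291/193.
g(9/7) = -300/343, g(291/193) = 3075000/7189057. u(4) = (291/193) - (3075000/7189057)·((291/193) - (9/7))/((3075000/7189057) - (-300/343)) = 5119903/3568269.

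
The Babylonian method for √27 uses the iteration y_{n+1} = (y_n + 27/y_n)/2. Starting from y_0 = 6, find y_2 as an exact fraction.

y_1 = (6 + 27/6)/2 = 21/4.
y_2 = (21/4 + 27/(21/4))/2 = 291/56.

291/56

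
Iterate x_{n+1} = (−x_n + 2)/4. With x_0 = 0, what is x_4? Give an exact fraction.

51/128

x_1 = (−0 + 2)/4 = 1/2.
x_2 = (−(1/2) + 2)/4 = 3/8.
x_3 = (−(3/8) + 2)/4 = 13/32.
x_4 = (−(13/32) + 2)/4 = 51/128.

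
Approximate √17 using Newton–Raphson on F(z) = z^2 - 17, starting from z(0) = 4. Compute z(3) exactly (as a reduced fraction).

F'(z) = 2z.
F(4) = -1, F'(4) = 8, so z(1) = 4 - (-1)/8 = 33/8.
F(33/8) = 1/64, F'(33/8) = 33/4, so z(2) = (33/8) - (1/64)/(33/4) = 2177/528.
F(2177/528) = 1/278784, F'(2177/528) = 2177/264, so z(3) = (2177/528) - (1/278784)/(2177/264) = 9478657/2298912.

9478657/2298912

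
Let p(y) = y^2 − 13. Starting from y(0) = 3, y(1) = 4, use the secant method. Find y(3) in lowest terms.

p(3) = −4, p(4) = 3. y(2) = 4 − 3·(4 − 3)/(3 − (−4)) = 25/7.
p(4) = 3, p(25/7) = −12/49. y(3) = (25/7) − (−12/49)·((25/7) − 4)/((−12/49) − 3) = 191/53.

191/53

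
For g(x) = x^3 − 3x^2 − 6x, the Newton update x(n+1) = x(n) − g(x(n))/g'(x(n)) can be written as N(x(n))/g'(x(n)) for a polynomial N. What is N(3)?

g'(x) = 3x^2 − 6x − 6.
N(x) = x·g'(x) − g(x) = x·(3x^2 − 6x − 6) − (x^3 − 3x^2 − 6x) = 2x^3 − 3x^2.
N(3) = 27.

27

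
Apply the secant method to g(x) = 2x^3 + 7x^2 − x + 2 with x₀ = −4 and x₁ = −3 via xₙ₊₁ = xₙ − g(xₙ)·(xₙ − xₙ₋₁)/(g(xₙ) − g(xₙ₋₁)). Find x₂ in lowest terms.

g(−4) = −10, g(−3) = 14. x₂ = (−3) − 14·((−3) − (−4))/(14 − (−10)) = −43/12.

−43/12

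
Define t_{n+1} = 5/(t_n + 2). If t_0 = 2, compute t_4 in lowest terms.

t_1 = 5/(2 + 2) = 5/4.
t_2 = 5/(5/4 + 2) = 20/13.
t_3 = 5/(20/13 + 2) = 65/46.
t_4 = 5/(65/46 + 2) = 230/157.

230/157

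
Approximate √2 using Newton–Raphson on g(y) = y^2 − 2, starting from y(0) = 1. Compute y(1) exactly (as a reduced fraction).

3/2

g'(y) = 2y.
g(1) = −1, g'(1) = 2, so y(1) = 1 − (−1)/2 = 3/2.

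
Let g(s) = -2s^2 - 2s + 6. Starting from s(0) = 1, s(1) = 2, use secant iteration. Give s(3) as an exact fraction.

22/17

g(1) = 2, g(2) = -6. s(2) = 2 - (-6)·(2 - 1)/((-6) - 2) = 5/4.
g(2) = -6, g(5/4) = 3/8. s(3) = (5/4) - (3/8)·((5/4) - 2)/((3/8) - (-6)) = 22/17.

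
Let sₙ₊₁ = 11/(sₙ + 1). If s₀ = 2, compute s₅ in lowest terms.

s₁ = 11/(2 + 1) = 11/3.
s₂ = 11/(11/3 + 1) = 33/14.
s₃ = 11/(33/14 + 1) = 154/47.
s₄ = 11/(154/47 + 1) = 517/201.
s₅ = 11/(517/201 + 1) = 2211/718.

2211/718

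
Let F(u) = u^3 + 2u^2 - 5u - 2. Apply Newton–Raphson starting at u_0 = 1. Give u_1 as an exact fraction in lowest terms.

F'(u) = 3u^2 + 4u - 5.
F(1) = -4, F'(1) = 2, so u_1 = 1 - (-4)/2 = 3.

3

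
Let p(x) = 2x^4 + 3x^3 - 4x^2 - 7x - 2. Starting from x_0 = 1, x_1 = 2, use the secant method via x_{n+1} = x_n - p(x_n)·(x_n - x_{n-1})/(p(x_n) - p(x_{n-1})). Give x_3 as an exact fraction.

1814/1291

p(1) = -8, p(2) = 24. x_2 = 2 - 24·(2 - 1)/(24 - (-8)) = 5/4.
p(2) = 24, p(5/4) = -801/128. x_3 = (5/4) - (-801/128)·((5/4) - 2)/((-801/128) - 24) = 1814/1291.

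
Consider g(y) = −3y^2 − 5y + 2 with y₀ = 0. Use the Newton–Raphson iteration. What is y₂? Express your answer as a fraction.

62/185

g'(y) = −6y − 5.
g(0) = 2, g'(0) = −5, so y₁ = 0 − 2/(−5) = 2/5.
g(2/5) = −12/25, g'(2/5) = −37/5, so y₂ = (2/5) − (−12/25)/(−37/5) = 62/185.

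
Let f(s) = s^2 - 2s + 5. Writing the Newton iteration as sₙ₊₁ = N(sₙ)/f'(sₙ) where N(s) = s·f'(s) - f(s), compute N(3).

4

f'(s) = 2s - 2.
N(s) = s·f'(s) - f(s) = s·(2s - 2) - (s^2 - 2s + 5) = s^2 - 5.
N(3) = 4.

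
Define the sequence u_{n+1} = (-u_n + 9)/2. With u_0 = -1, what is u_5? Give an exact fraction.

25/8

u_1 = (-(-1) + 9)/2 = 5.
u_2 = (-5 + 9)/2 = 2.
u_3 = (-2 + 9)/2 = 7/2.
u_4 = (-(7/2) + 9)/2 = 11/4.
u_5 = (-(11/4) + 9)/2 = 25/8.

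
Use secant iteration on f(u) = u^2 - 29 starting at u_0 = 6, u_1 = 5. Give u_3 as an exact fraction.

f(6) = 7, f(5) = -4. u_2 = 5 - (-4)·(5 - 6)/((-4) - 7) = 59/11.
f(5) = -4, f(59/11) = -28/121. u_3 = (59/11) - (-28/121)·((59/11) - 5)/((-28/121) - (-4)) = 307/57.

307/57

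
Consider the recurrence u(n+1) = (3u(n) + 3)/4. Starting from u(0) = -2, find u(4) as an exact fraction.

u(1) = (3·(-2) + 3)/4 = -3/4.
u(2) = (3·(-3/4) + 3)/4 = 3/16.
u(3) = (3·(3/16) + 3)/4 = 57/64.
u(4) = (3·(57/64) + 3)/4 = 363/256.

363/256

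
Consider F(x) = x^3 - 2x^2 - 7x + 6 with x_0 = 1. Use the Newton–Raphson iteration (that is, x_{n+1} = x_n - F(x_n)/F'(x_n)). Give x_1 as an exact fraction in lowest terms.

F'(x) = 3x^2 - 4x - 7.
F(1) = -2, F'(1) = -8, so x_1 = 1 - (-2)/(-8) = 3/4.

3/4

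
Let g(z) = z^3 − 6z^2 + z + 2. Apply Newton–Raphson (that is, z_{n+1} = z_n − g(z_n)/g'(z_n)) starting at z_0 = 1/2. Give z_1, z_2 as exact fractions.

g'(z) = 3z^2 − 12z + 1.
g(1/2) = 9/8, g'(1/2) = −17/4, so z_1 = (1/2) − (9/8)/(−17/4) = 13/17.
g(13/17) = −1458/4913, g'(13/17) = −1856/289, so z_2 = (13/17) − (−1458/4913)/(−1856/289) = 11335/15776.

z_1 = 13/17, z_2 = 11335/15776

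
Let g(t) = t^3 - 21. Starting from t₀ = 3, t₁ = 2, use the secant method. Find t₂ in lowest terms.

51/19

g(3) = 6, g(2) = -13. t₂ = 2 - (-13)·(2 - 3)/((-13) - 6) = 51/19.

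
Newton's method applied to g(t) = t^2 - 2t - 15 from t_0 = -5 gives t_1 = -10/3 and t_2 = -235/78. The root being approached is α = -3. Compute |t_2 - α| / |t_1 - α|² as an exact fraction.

t_1 - α = -10/3 - (-3) = -10/3 + 3 = -1/3, so |t_1 - α| = 1/3.
t_2 - α = -235/78 - (-3) = -235/78 + 3 = -1/78, so |t_2 - α| = 1/78.
|t_1 - α|² = 1/9.
Ratio = (1/78) / (1/9) = 3/26.

3/26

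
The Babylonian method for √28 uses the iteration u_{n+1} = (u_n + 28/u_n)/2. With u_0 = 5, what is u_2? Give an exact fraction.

5609/1060

u_1 = (5 + 28/5)/2 = 53/10.
u_2 = (53/10 + 28/(53/10))/2 = 5609/1060.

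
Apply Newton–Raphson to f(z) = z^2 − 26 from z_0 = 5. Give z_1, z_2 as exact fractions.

z_1 = 51/10, z_2 = 5201/1020

f'(z) = 2z.
f(5) = −1, f'(5) = 10, so z_1 = 5 − (−1)/10 = 51/10.
f(51/10) = 1/100, f'(51/10) = 51/5, so z_2 = (51/10) − (1/100)/(51/5) = 5201/1020.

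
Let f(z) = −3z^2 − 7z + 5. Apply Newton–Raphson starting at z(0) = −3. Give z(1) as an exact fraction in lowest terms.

−32/11

f'(z) = −6z − 7.
f(−3) = −1, f'(−3) = 11, so z(1) = (−3) − (−1)/11 = −32/11.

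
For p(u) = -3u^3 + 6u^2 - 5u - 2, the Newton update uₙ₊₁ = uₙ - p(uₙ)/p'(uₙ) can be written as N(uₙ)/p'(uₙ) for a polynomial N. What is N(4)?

-286

p'(u) = -9u^2 + 12u - 5.
N(u) = u·p'(u) - p(u) = u·(-9u^2 + 12u - 5) - (-3u^3 + 6u^2 - 5u - 2) = -6u^3 + 6u^2 + 2.
N(4) = -286.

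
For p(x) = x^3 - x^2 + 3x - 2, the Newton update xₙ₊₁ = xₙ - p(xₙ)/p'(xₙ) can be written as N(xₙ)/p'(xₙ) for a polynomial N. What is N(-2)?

p'(x) = 3x^2 - 2x + 3.
N(x) = x·p'(x) - p(x) = x·(3x^2 - 2x + 3) - (x^3 - x^2 + 3x - 2) = 2x^3 - x^2 + 2.
N(-2) = -18.

-18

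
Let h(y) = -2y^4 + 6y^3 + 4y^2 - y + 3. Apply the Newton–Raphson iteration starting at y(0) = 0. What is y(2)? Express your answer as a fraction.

h'(y) = -8y^3 + 18y^2 + 8y - 1.
h(0) = 3, h'(0) = -1, so y(1) = 0 - 3/(-1) = 3.
h(3) = 36, h'(3) = -31, so y(2) = 3 - 36/(-31) = 129/31.

129/31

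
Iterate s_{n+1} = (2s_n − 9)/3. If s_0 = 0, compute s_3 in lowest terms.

−19/3

s_1 = (2·0 − 9)/3 = −3.
s_2 = (2·(−3) − 9)/3 = −5.
s_3 = (2·(−5) − 9)/3 = −19/3.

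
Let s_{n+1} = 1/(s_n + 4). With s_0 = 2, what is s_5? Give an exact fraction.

s_1 = 1/(2 + 4) = 1/6.
s_2 = 1/(1/6 + 4) = 6/25.
s_3 = 1/(6/25 + 4) = 25/106.
s_4 = 1/(25/106 + 4) = 106/449.
s_5 = 1/(106/449 + 4) = 449/1902.

449/1902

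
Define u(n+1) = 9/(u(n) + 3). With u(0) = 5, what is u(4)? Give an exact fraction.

u(1) = 9/(5 + 3) = 9/8.
u(2) = 9/(9/8 + 3) = 24/11.
u(3) = 9/(24/11 + 3) = 33/19.
u(4) = 9/(33/19 + 3) = 19/10.

19/10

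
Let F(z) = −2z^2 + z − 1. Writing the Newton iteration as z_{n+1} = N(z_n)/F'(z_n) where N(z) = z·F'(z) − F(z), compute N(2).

F'(z) = −4z + 1.
N(z) = z·F'(z) − F(z) = z·(−4z + 1) − (−2z^2 + z − 1) = −2z^2 + 1.
N(2) = −7.

−7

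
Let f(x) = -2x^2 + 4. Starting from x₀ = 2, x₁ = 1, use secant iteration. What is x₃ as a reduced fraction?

10/7

f(2) = -4, f(1) = 2. x₂ = 1 - 2·(1 - 2)/(2 - (-4)) = 4/3.
f(1) = 2, f(4/3) = 4/9. x₃ = (4/3) - (4/9)·((4/3) - 1)/((4/9) - 2) = 10/7.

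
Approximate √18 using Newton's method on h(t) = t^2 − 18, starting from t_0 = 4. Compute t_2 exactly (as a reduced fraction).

h'(t) = 2t.
h(4) = −2, h'(4) = 8, so t_1 = 4 − (−2)/8 = 17/4.
h(17/4) = 1/16, h'(17/4) = 17/2, so t_2 = (17/4) − (1/16)/(17/2) = 577/136.

577/136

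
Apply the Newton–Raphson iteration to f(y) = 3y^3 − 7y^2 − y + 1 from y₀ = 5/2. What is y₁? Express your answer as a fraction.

196/81

f'(y) = 9y^2 − 14y − 1.
f(5/2) = 13/8, f'(5/2) = 81/4, so y₁ = (5/2) − (13/8)/(81/4) = 196/81.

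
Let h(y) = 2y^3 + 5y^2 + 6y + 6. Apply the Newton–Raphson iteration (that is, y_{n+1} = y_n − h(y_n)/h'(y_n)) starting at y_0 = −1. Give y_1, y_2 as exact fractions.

h'(y) = 6y^2 + 10y + 6.
h(−1) = 3, h'(−1) = 2, so y_1 = (−1) − 3/2 = −5/2.
h(−5/2) = −9, h'(−5/2) = 37/2, so y_2 = (−5/2) − (−9)/(37/2) = −149/74.

y_1 = −5/2, y_2 = −149/74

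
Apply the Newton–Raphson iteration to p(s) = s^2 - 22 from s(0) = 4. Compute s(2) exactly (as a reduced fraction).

713/152

p'(s) = 2s.
p(4) = -6, p'(4) = 8, so s(1) = 4 - (-6)/8 = 19/4.
p(19/4) = 9/16, p'(19/4) = 19/2, so s(2) = (19/4) - (9/16)/(19/2) = 713/152.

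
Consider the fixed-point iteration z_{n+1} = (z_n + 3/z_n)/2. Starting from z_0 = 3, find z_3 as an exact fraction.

z_1 = (3 + 3/3)/2 = 2.
z_2 = (2 + 3/2)/2 = 7/4.
z_3 = (7/4 + 3/(7/4))/2 = 97/56.

97/56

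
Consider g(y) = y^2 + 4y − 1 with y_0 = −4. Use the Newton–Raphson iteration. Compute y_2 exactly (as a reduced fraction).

g'(y) = 2y + 4.
g(−4) = −1, g'(−4) = −4, so y_1 = (−4) − (−1)/(−4) = −17/4.
g(−17/4) = 1/16, g'(−17/4) = −9/2, so y_2 = (−17/4) − (1/16)/(−9/2) = −305/72.

−305/72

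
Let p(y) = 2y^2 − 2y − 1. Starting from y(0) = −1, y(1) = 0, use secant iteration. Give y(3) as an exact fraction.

−2/5

p(−1) = 3, p(0) = −1. y(2) = 0 − (−1)·(0 − (−1))/((−1) − 3) = −1/4.
p(0) = −1, p(−1/4) = −3/8. y(3) = (−1/4) − (−3/8)·((−1/4) − 0)/((−3/8) − (−1)) = −2/5.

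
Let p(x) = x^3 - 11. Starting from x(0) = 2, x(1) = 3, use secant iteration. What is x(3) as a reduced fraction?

16025/7267

p(2) = -3, p(3) = 16. x(2) = 3 - 16·(3 - 2)/(16 - (-3)) = 41/19.
p(3) = 16, p(41/19) = -6528/6859. x(3) = (41/19) - (-6528/6859)·((41/19) - 3)/((-6528/6859) - 16) = 16025/7267.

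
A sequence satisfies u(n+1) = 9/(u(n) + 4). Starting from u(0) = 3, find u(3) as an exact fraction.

u(1) = 9/(3 + 4) = 9/7.
u(2) = 9/(9/7 + 4) = 63/37.
u(3) = 9/(63/37 + 4) = 333/211.

333/211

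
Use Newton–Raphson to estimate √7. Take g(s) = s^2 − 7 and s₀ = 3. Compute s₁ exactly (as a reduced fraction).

8/3

g'(s) = 2s.
g(3) = 2, g'(3) = 6, so s₁ = 3 − 2/6 = 8/3.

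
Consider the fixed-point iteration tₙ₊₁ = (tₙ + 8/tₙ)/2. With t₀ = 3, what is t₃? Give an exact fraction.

t₁ = (3 + 8/3)/2 = 17/6.
t₂ = (17/6 + 8/(17/6))/2 = 577/204.
t₃ = (577/204 + 8/(577/204))/2 = 665857/235416.

665857/235416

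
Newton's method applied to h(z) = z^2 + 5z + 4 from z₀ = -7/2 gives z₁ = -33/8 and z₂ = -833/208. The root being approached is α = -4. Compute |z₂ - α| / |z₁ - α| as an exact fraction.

1/26

z₁ - α = -33/8 - (-4) = -33/8 + 4 = -1/8, so |z₁ - α| = 1/8.
z₂ - α = -833/208 - (-4) = -833/208 + 4 = -1/208, so |z₂ - α| = 1/208.
Ratio = (1/208) / (1/8) = 1/26.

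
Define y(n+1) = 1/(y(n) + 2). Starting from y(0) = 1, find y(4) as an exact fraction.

17/41

y(1) = 1/(1 + 2) = 1/3.
y(2) = 1/(1/3 + 2) = 3/7.
y(3) = 1/(3/7 + 2) = 7/17.
y(4) = 1/(7/17 + 2) = 17/41.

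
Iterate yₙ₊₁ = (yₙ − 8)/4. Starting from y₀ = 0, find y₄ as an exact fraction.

−85/32

y₁ = (0 − 8)/4 = −2.
y₂ = ((−2) − 8)/4 = −5/2.
y₃ = ((−5/2) − 8)/4 = −21/8.
y₄ = ((−21/8) − 8)/4 = −85/32.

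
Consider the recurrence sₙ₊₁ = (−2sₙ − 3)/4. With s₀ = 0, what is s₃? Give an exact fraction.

s₁ = (−2·0 − 3)/4 = −3/4.
s₂ = (−2·(−3/4) − 3)/4 = −3/8.
s₃ = (−2·(−3/8) − 3)/4 = −9/16.

−9/16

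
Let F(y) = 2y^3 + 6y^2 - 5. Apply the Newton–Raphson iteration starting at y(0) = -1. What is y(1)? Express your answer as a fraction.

F'(y) = 6y^2 + 12y.
F(-1) = -1, F'(-1) = -6, so y(1) = (-1) - (-1)/(-6) = -7/6.

-7/6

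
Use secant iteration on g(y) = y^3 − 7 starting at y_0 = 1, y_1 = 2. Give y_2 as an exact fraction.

13/7

g(1) = −6, g(2) = 1. y_2 = 2 − 1·(2 − 1)/(1 − (−6)) = 13/7.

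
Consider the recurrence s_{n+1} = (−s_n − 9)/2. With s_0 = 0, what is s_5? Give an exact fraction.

s_1 = (−0 − 9)/2 = −9/2.
s_2 = (−(−9/2) − 9)/2 = −9/4.
s_3 = (−(−9/4) − 9)/2 = −27/8.
s_4 = (−(−27/8) − 9)/2 = −45/16.
s_5 = (−(−45/16) − 9)/2 = −99/32.

−99/32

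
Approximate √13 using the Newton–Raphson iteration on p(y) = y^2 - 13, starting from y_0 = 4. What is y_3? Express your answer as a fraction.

p'(y) = 2y.
p(4) = 3, p'(4) = 8, so y_1 = 4 - 3/8 = 29/8.
p(29/8) = 9/64, p'(29/8) = 29/4, so y_2 = (29/8) - (9/64)/(29/4) = 1673/464.
p(1673/464) = 81/215296, p'(1673/464) = 1673/232, so y_3 = (1673/464) - (81/215296)/(1673/232) = 5597777/1552544.

5597777/1552544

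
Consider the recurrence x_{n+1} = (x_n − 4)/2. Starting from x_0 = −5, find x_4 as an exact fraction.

x_1 = ((−5) − 4)/2 = −9/2.
x_2 = ((−9/2) − 4)/2 = −17/4.
x_3 = ((−17/4) − 4)/2 = −33/8.
x_4 = ((−33/8) − 4)/2 = −65/16.

−65/16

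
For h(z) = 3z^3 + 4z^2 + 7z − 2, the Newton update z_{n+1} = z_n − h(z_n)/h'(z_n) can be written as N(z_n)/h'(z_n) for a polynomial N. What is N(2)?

66

h'(z) = 9z^2 + 8z + 7.
N(z) = z·h'(z) − h(z) = z·(9z^2 + 8z + 7) − (3z^3 + 4z^2 + 7z − 2) = 6z^3 + 4z^2 + 2.
N(2) = 66.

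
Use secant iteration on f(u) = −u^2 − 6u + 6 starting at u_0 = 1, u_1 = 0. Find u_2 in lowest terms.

f(1) = −1, f(0) = 6. u_2 = 0 − 6·(0 − 1)/(6 − (−1)) = 6/7.

6/7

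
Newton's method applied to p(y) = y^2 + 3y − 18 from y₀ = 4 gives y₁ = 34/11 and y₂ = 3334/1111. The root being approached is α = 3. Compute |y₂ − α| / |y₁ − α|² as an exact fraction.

y₁ − α = 34/11 − 3 = 1/11, so |y₁ − α| = 1/11.
y₂ − α = 3334/1111 − 3 = 1/1111, so |y₂ − α| = 1/1111.
|y₁ − α|² = 1/121.
Ratio = (1/1111) / (1/121) = 11/101.

11/101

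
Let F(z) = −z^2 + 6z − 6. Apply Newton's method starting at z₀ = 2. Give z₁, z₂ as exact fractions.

z₁ = 1, z₂ = 5/4

F'(z) = −2z + 6.
F(2) = 2, F'(2) = 2, so z₁ = 2 − 2/2 = 1.
F(1) = −1, F'(1) = 4, so z₂ = 1 − (−1)/4 = 5/4.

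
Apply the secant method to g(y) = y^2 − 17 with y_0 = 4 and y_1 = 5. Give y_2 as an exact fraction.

g(4) = −1, g(5) = 8. y_2 = 5 − 8·(5 − 4)/(8 − (−1)) = 37/9.

37/9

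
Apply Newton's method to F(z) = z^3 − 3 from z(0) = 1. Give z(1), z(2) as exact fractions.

F'(z) = 3z^2.
F(1) = −2, F'(1) = 3, so z(1) = 1 − (−2)/3 = 5/3.
F(5/3) = 44/27, F'(5/3) = 25/3, so z(2) = (5/3) − (44/27)/(25/3) = 331/225.

z(1) = 5/3, z(2) = 331/225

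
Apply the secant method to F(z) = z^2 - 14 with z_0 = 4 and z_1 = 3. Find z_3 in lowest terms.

F(4) = 2, F(3) = -5. z_2 = 3 - (-5)·(3 - 4)/((-5) - 2) = 26/7.
F(3) = -5, F(26/7) = -10/49. z_3 = (26/7) - (-10/49)·((26/7) - 3)/((-10/49) - (-5)) = 176/47.

176/47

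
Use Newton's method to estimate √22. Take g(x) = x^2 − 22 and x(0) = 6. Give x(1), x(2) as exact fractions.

g'(x) = 2x.
g(6) = 14, g'(6) = 12, so x(1) = 6 − 14/12 = 29/6.
g(29/6) = 49/36, g'(29/6) = 29/3, so x(2) = (29/6) − (49/36)/(29/3) = 1633/348.

x(1) = 29/6, x(2) = 1633/348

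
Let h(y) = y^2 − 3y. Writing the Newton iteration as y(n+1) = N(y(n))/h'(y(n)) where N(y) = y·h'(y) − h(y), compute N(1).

h'(y) = 2y − 3.
N(y) = y·h'(y) − h(y) = y·(2y − 3) − (y^2 − 3y) = y^2.
N(1) = 1.

1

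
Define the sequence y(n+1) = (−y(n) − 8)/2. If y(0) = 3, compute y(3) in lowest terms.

−27/8

y(1) = (−3 − 8)/2 = −11/2.
y(2) = (−(−11/2) − 8)/2 = −5/4.
y(3) = (−(−5/4) − 8)/2 = −27/8.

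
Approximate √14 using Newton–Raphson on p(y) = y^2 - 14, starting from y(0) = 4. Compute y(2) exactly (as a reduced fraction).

p'(y) = 2y.
p(4) = 2, p'(4) = 8, so y(1) = 4 - 2/8 = 15/4.
p(15/4) = 1/16, p'(15/4) = 15/2, so y(2) = (15/4) - (1/16)/(15/2) = 449/120.

449/120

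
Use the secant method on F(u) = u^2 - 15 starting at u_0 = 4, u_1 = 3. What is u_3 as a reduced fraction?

31/8

F(4) = 1, F(3) = -6. u_2 = 3 - (-6)·(3 - 4)/((-6) - 1) = 27/7.
F(3) = -6, F(27/7) = -6/49. u_3 = (27/7) - (-6/49)·((27/7) - 3)/((-6/49) - (-6)) = 31/8.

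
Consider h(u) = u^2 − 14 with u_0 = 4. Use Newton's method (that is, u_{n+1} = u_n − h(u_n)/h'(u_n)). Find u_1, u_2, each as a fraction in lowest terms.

h'(u) = 2u.
h(4) = 2, h'(4) = 8, so u_1 = 4 − 2/8 = 15/4.
h(15/4) = 1/16, h'(15/4) = 15/2, so u_2 = (15/4) − (1/16)/(15/2) = 449/120.

u_1 = 15/4, u_2 = 449/120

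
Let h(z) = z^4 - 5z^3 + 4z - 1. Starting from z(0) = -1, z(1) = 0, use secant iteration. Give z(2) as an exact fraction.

h(-1) = 1, h(0) = -1. z(2) = 0 - (-1)·(0 - (-1))/((-1) - 1) = -1/2.

-1/2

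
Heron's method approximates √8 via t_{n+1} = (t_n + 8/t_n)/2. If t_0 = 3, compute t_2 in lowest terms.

t_1 = (3 + 8/3)/2 = 17/6.
t_2 = (17/6 + 8/(17/6))/2 = 577/204.

577/204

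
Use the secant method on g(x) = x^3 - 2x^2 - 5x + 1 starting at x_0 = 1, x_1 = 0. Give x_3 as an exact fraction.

g(1) = -5, g(0) = 1. x_2 = 0 - 1·(0 - 1)/(1 - (-5)) = 1/6.
g(0) = 1, g(1/6) = 25/216. x_3 = (1/6) - (25/216)·((1/6) - 0)/((25/216) - 1) = 36/191.

36/191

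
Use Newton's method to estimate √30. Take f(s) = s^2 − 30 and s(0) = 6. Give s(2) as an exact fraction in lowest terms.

f'(s) = 2s.
f(6) = 6, f'(6) = 12, so s(1) = 6 − 6/12 = 11/2.
f(11/2) = 1/4, f'(11/2) = 11, so s(2) = (11/2) − (1/4)/11 = 241/44.

241/44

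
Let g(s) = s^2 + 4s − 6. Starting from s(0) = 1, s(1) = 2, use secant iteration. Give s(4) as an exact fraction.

g(1) = −1, g(2) = 6. s(2) = 2 − 6·(2 − 1)/(6 − (−1)) = 8/7.
g(2) = 6, g(8/7) = −6/49. s(3) = (8/7) − (−6/49)·((8/7) − 2)/((−6/49) − 6) = 29/25.
g(8/7) = −6/49, g(29/25) = −9/625. s(4) = (29/25) − (−9/625)·((29/25) − (8/7))/((−9/625) − (−6/49)) = 1282/1103.

1282/1103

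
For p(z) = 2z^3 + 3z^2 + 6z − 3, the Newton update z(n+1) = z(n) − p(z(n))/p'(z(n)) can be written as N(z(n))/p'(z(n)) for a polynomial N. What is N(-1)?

p'(z) = 6z^2 + 6z + 6.
N(z) = z·p'(z) − p(z) = z·(6z^2 + 6z + 6) − (2z^3 + 3z^2 + 6z − 3) = 4z^3 + 3z^2 + 3.
N(-1) = 2.

2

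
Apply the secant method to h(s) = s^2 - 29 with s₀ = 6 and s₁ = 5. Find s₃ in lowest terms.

307/57

h(6) = 7, h(5) = -4. s₂ = 5 - (-4)·(5 - 6)/((-4) - 7) = 59/11.
h(5) = -4, h(59/11) = -28/121. s₃ = (59/11) - (-28/121)·((59/11) - 5)/((-28/121) - (-4)) = 307/57.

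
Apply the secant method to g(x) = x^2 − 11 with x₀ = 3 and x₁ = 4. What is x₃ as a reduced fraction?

g(3) = −2, g(4) = 5. x₂ = 4 − 5·(4 − 3)/(5 − (−2)) = 23/7.
g(4) = 5, g(23/7) = −10/49. x₃ = (23/7) − (−10/49)·((23/7) − 4)/((−10/49) − 5) = 169/51.

169/51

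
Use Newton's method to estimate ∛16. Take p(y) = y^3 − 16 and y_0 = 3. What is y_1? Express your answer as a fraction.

p'(y) = 3y^2.
p(3) = 11, p'(3) = 27, so y_1 = 3 − 11/27 = 70/27.

70/27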